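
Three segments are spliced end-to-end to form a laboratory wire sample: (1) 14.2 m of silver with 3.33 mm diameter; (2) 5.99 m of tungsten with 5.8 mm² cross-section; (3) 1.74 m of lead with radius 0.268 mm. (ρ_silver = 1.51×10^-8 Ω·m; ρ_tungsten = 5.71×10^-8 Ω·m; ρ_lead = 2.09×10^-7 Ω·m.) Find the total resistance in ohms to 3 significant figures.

Seg 1: A = π(d/2)² = π(1.6650e-03 m)² = 8.709e-06 m²
R_1 = (1.51×10^-8)(14.2)/(8.709e-06) = 0.02462 Ω
Seg 2: A = 5.8 mm² = 5.800e-06 m²
R_2 = (5.71×10^-8)(5.99)/(5.800e-06) = 0.05897 Ω
Seg 3: A = πr² = π(2.6800e-04 m)² = 2.256e-07 m²
R_3 = (2.09×10^-7)(1.74)/(2.256e-07) = 1.612 Ω
R_total = R_1 + R_2 + R_3 = 1.70 Ω

1.70 Ω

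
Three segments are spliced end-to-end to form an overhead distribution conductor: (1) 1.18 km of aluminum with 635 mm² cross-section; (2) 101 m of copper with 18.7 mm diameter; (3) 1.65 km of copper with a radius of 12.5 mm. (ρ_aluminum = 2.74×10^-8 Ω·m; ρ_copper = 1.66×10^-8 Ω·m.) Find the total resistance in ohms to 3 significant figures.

0.113 Ω

Seg 1: A = 635 mm² = 6.350e-04 m²
R_1 = (2.74×10^-8)(1180)/(6.350e-04) = 0.05092 Ω
Seg 2: A = π(d/2)² = π(9.3500e-03 m)² = 2.746e-04 m²
R_2 = (1.66×10^-8)(101)/(2.746e-04) = 0.006105 Ω
Seg 3: A = πr² = π(1.2500e-02 m)² = 4.909e-04 m²
R_3 = (1.66×10^-8)(1650)/(4.909e-04) = 0.0558 Ω
R_total = R_1 + R_2 + R_3 = 0.113 Ω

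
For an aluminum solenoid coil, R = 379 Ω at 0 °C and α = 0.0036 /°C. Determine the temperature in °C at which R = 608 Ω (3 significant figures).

R = R₀(1 + α(T − T₀)) ⇒ T = T₀ + (R/R₀ − 1)/α
T = 0 + (608/379 − 1)/0.0036 = 0 + (0.6042)/0.0036 = 168 °C

168 °C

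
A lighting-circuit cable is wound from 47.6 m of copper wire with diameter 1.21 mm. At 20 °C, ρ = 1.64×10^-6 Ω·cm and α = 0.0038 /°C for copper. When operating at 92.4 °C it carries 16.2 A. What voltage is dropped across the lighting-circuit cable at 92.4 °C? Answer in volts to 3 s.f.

ρ = 1.64×10^-6 Ω·cm = 1.64×10^-8 Ω·m
A = π(d/2)² = π(6.0500e-04 m)² = 1.150e-06 m²
R₍20₎ = ρL/A = (1.64×10^-8)(47.6)/(1.150e-06) = 0.6789 Ω
R₍92.4₎ = R₍20₎(1 + αΔT) = 0.6789 × (1 + 0.0038×72.4) = 0.8656 Ω
V = IR = 16.2 × 0.8656 = 14.0 V

14.0 V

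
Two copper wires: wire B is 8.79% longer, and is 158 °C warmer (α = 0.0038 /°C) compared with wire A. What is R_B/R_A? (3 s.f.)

1.74

R ∝ ρL/d² with ρ ∝ (1+αΔT), so R_B/R_A = (1 + 8.79/100) × (1 + 0.0038×158)
= 1.088 × 1.6 = 1.74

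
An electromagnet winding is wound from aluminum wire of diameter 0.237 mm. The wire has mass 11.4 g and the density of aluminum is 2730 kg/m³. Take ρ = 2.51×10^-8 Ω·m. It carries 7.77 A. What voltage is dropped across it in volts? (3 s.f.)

418 V

A = π(d/2)² = π(1.1850e-04 m)² = 4.4115e-08 m²
L = m/(density·A) = 0.0114/(2730×4.4115e-08) = 94.66 m
R = ρL/A = (2.51×10^-8)(94.66)/(4.4115e-08) = 53.86 Ω
V = IR = 7.77 × 53.86 = 418 V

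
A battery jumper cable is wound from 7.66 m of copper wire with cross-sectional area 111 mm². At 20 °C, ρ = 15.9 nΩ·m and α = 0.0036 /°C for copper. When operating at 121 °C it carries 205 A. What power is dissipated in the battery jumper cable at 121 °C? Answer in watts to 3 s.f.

62.9 W

ρ = 15.9 nΩ·m = 1.59×10^-8 Ω·m
A = 111 mm² = 1.110e-04 m²
R₍20₎ = ρL/A = (1.59×10^-8)(7.66)/(1.110e-04) = 0.001097 Ω
R₍121₎ = R₍20₎(1 + αΔT) = 0.001097 × (1 + 0.0036×101) = 0.001496 Ω
P = I²R = (205)² × 0.001496 = 62.9 W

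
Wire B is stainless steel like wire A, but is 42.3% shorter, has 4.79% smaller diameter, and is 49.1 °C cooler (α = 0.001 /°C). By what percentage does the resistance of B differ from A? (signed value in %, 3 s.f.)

R ∝ ρL/d² with ρ ∝ (1+αΔT), so R_B/R_A = (1 − 42.3/100) × (1 − 4.79/100)⁻² × (1 − 0.001×49.1)
= 0.577 × 1.103 × 0.9509 = 0.6053
(R_B − R_A)/R_A = 0.6053 − 1 = -39.5%

-39.5%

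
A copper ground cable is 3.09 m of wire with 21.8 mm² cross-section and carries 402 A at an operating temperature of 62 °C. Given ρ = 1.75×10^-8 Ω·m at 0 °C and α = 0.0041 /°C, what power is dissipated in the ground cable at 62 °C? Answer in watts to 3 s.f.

A = 21.8 mm² = 2.180e-05 m²
R₍0₎ = ρL/A = (1.75×10^-8)(3.09)/(2.180e-05) = 0.002481 Ω
R₍62₎ = R₍0₎(1 + αΔT) = 0.002481 × (1 + 0.0041×62) = 0.003111 Ω
P = I²R = (402)² × 0.003111 = 503 W

503 W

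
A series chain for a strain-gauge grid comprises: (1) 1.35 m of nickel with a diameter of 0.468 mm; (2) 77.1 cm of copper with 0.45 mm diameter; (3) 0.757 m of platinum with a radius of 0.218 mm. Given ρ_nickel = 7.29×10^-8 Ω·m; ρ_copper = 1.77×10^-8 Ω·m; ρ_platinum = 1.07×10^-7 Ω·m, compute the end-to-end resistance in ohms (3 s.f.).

1.20 Ω

Seg 1: A = π(d/2)² = π(2.3400e-04 m)² = 1.720e-07 m²
R_1 = (7.29×10^-8)(1.35)/(1.720e-07) = 0.5721 Ω
Seg 2: A = π(d/2)² = π(2.2500e-04 m)² = 1.590e-07 m²
R_2 = (1.77×10^-8)(0.771)/(1.590e-07) = 0.08581 Ω
Seg 3: A = πr² = π(2.1800e-04 m)² = 1.493e-07 m²
R_3 = (1.07×10^-7)(0.757)/(1.493e-07) = 0.5425 Ω
R_total = R_1 + R_2 + R_3 = 1.20 Ω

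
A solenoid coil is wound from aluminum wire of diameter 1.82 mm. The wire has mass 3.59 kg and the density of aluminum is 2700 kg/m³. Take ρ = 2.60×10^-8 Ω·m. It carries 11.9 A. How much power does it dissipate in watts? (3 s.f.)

A = π(d/2)² = π(9.1000e-04 m)² = 2.6016e-06 m²
L = m/(density·A) = 3.59/(2700×2.6016e-06) = 511.1 m
R = ρL/A = (2.60×10^-8)(511.1)/(2.6016e-06) = 5.108 Ω
P = I²R = (11.9)² × 5.108 = 723 W

723 W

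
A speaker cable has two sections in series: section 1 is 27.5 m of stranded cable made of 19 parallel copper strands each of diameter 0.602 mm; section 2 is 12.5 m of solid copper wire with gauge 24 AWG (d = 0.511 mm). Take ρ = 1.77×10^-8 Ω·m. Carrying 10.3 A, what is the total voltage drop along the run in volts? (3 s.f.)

Section 1: A_strand = π(3.0100e-04)² = 2.846e-07 m²; R₁ = ρL/(N·A_s) = (1.77×10^-8)(27.5)/(19×2.846e-07) = 0.09001 Ω
Section 2: A = π(0.511/2 mm)² = π(2.5550e-04 m)² = 2.051e-07 m²
R₂ = (1.77×10^-8)(12.5)/(2.051e-07) = 1.079 Ω
R = R₁ + R₂ = 1.169 Ω
V = IR = 10.3 × 1.169 = 12.0 V

12.0 V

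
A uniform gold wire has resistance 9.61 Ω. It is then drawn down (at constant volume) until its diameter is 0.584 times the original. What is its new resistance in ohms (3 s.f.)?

Volume constant ⇒ L' = L/r² with r = 0.584. R' = ρL'/A' = ρ(L/r²)/(πr²d₀²/4) = R/r⁴.
R' = 8.597 × 9.61 = 82.6 Ω

82.6 Ω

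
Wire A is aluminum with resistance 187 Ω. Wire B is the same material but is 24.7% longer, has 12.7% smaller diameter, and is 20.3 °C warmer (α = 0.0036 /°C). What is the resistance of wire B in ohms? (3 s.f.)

328 Ω

R ∝ ρL/d² with ρ ∝ (1+αΔT), so R_B/R_A = (1 + 24.7/100) × (1 − 12.7/100)⁻² × (1 + 0.0036×20.3)
= 1.247 × 1.312 × 1.073 = 1.756
R_B = 1.756 × 187 = 328 Ω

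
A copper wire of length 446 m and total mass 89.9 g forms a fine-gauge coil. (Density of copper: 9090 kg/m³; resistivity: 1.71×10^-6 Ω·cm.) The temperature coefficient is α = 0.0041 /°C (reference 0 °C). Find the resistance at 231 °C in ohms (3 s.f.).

670 Ω

ρ = 1.71×10^-6 Ω·cm = 1.71×10^-8 Ω·m
A = m/(density·L) = 0.0899/(9090×446) = 2.2175e-08 m²
R = ρL/A = (1.71×10^-8)(446)/(2.2175e-08) = 343.9 Ω
R(231 °C) = 343.9 × (1 + 0.0041×231) = 670 Ω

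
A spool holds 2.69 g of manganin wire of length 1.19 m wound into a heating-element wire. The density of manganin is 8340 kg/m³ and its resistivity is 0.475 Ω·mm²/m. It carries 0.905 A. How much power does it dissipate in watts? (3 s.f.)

1.71 W

ρ = 0.475 Ω·mm²/m = 4.75×10^-7 Ω·m
A = m/(density·L) = 0.00269/(8340×1.19) = 2.7104e-07 m²
R = ρL/A = (4.75×10^-7)(1.19)/(2.7104e-07) = 2.085 Ω
P = I²R = (0.905)² × 2.085 = 1.71 W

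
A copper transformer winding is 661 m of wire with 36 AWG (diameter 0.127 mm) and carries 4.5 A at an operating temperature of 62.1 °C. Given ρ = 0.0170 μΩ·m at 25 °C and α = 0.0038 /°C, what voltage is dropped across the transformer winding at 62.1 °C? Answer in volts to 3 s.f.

ρ = 0.0170 μΩ·m = 1.70×10^-8 Ω·m
A = π(0.127/2 mm)² = π(6.3500e-05 m)² = 1.267e-08 m²
R₍25₎ = ρL/A = (1.70×10^-8)(661)/(1.267e-08) = 887.1 Ω
R₍62.1₎ = R₍25₎(1 + αΔT) = 887.1 × (1 + 0.0038×37.1) = 1012 Ω
V = IR = 4.5 × 1012 = 4550 V

4550 V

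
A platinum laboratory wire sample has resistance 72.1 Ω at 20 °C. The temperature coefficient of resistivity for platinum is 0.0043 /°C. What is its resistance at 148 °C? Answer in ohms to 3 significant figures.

112 Ω

ΔT = 148 − 20 = 128 °C
R = R₀(1 + αΔT) = 72.1 × (1 + 0.0043×128) = 72.1 × 1.55 = 112 Ω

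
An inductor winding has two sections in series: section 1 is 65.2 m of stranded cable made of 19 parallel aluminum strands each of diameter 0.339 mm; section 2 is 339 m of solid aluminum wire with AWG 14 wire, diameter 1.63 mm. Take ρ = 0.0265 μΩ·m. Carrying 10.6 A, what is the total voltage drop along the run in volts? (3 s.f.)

ρ = 0.0265 μΩ·m = 2.65×10^-8 Ω·m
Section 1: A_strand = π(1.6950e-04)² = 9.026e-08 m²; R₁ = ρL/(N·A_s) = (2.65×10^-8)(65.2)/(19×9.026e-08) = 1.008 Ω
Section 2: A = π(1.63/2 mm)² = π(8.1500e-04 m)² = 2.087e-06 m²
R₂ = (2.65×10^-8)(339)/(2.087e-06) = 4.305 Ω
R = R₁ + R₂ = 5.313 Ω
V = IR = 10.6 × 5.313 = 56.3 V

56.3 V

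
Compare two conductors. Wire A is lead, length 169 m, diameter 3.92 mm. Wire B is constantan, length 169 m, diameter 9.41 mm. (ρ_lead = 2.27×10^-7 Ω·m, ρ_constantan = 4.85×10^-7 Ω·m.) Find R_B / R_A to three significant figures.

R ∝ ρL/d², so R_B/R_A = (ρ_B/ρ_A) × (d_A/d_B)²
= (4.85×10^-7/2.27×10^-7) × (3.92/9.41)² = 0.371

0.371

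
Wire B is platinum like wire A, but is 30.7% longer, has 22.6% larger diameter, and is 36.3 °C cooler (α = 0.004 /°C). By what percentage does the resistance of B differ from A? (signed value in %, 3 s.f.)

-25.7%

R ∝ ρL/d² with ρ ∝ (1+αΔT), so R_B/R_A = (1 + 30.7/100) × (1 + 22.6/100)⁻² × (1 − 0.004×36.3)
= 1.307 × 0.6653 × 0.8548 = 0.7433
(R_B − R_A)/R_A = 0.7433 − 1 = -25.7%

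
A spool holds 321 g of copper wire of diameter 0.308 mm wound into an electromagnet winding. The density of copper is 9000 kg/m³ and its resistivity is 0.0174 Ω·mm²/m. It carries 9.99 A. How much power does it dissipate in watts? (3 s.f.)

11200 W

ρ = 0.0174 Ω·mm²/m = 1.74×10^-8 Ω·m
A = π(d/2)² = π(1.5400e-04 m)² = 7.4506e-08 m²
L = m/(density·A) = 0.321/(9000×7.4506e-08) = 478.7 m
R = ρL/A = (1.74×10^-8)(478.7)/(7.4506e-08) = 111.8 Ω
P = I²R = (9.99)² × 111.8 = 11200 W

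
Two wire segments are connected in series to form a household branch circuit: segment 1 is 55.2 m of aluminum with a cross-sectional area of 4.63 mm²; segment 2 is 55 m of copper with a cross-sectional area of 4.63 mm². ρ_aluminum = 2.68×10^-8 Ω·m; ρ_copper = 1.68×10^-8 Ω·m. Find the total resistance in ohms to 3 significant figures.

0.519 Ω

Segment 1: A = 4.63 mm² = 4.630e-06 m²
R₁ = ρL/A = (2.68×10^-8)(55.2)/(4.630e-06) = 0.3195 Ω
R₂ = (1.68×10^-8)(55)/(4.630e-06) = 0.1996 Ω
R = R₁ + R₂ = 0.519 Ω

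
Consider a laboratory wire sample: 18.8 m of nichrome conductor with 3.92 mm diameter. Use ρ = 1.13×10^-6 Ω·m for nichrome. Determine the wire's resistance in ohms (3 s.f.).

1.76 Ω

A = π(d/2)² = π(1.9600e-03 m)² = 1.207e-05 m²
R = ρL/A = (1.13×10^-6)(18.8 m)/(1.207e-05 m²) = 1.76 Ω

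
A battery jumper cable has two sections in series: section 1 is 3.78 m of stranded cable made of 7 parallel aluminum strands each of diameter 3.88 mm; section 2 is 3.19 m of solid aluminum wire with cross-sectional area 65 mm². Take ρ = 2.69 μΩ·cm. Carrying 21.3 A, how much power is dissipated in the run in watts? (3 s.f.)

1.16 W

ρ = 2.69 μΩ·cm = 2.69×10^-8 Ω·m
Section 1: A_strand = π(1.9400e-03)² = 1.182e-05 m²; R₁ = ρL/(N·A_s) = (2.69×10^-8)(3.78)/(7×1.182e-05) = 0.001229 Ω
Section 2: A = 65 mm² = 6.500e-05 m²
R₂ = (2.69×10^-8)(3.19)/(6.500e-05) = 0.00132 Ω
R = R₁ + R₂ = 0.002549 Ω
P = I²R = (21.3)² × 0.002549 = 1.16 W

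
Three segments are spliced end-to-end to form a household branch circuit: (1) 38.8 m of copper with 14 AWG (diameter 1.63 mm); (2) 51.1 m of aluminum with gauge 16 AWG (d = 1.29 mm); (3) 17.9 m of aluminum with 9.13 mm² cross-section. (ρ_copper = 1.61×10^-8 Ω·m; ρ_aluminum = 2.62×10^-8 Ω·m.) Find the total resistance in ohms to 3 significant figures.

Seg 1: A = π(1.63/2 mm)² = π(8.1500e-04 m)² = 2.087e-06 m²
R_1 = (1.61×10^-8)(38.8)/(2.087e-06) = 0.2994 Ω
Seg 2: A = π(1.29/2 mm)² = π(6.4500e-04 m)² = 1.307e-06 m²
R_2 = (2.62×10^-8)(51.1)/(1.307e-06) = 1.024 Ω
Seg 3: A = 9.13 mm² = 9.130e-06 m²
R_3 = (2.62×10^-8)(17.9)/(9.130e-06) = 0.05137 Ω
R_total = R_1 + R_2 + R_3 = 1.38 Ω

1.38 Ω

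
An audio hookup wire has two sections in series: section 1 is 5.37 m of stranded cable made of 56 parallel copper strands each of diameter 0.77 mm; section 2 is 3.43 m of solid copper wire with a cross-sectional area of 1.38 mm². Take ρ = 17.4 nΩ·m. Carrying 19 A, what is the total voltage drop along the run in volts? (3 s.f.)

0.890 V

ρ = 17.4 nΩ·m = 1.74×10^-8 Ω·m
Section 1: A_strand = π(3.8500e-04)² = 4.657e-07 m²; R₁ = ρL/(N·A_s) = (1.74×10^-8)(5.37)/(56×4.657e-07) = 0.003583 Ω
Section 2: A = 1.38 mm² = 1.380e-06 m²
R₂ = (1.74×10^-8)(3.43)/(1.380e-06) = 0.04325 Ω
R = R₁ + R₂ = 0.04683 Ω
V = IR = 19 × 0.04683 = 0.890 V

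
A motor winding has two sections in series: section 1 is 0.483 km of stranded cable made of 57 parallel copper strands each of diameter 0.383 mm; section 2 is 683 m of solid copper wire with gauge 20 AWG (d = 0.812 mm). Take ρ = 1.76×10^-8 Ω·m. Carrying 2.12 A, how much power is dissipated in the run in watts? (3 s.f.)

110 W

Section 1: A_strand = π(1.9150e-04)² = 1.152e-07 m²; R₁ = ρL/(N·A_s) = (1.76×10^-8)(483)/(57×1.152e-07) = 1.294 Ω
Section 2: A = π(0.812/2 mm)² = π(4.0600e-04 m)² = 5.178e-07 m²
R₂ = (1.76×10^-8)(683)/(5.178e-07) = 23.21 Ω
R = R₁ + R₂ = 24.51 Ω
P = I²R = (2.12)² × 24.51 = 110 W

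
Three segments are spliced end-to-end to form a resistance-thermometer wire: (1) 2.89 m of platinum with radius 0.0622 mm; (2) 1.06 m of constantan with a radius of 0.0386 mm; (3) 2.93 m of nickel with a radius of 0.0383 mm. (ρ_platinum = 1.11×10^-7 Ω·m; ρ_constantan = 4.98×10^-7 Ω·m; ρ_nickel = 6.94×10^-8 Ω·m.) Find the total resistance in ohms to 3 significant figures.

183 Ω

Seg 1: A = πr² = π(6.2200e-05 m)² = 1.215e-08 m²
R_1 = (1.11×10^-7)(2.89)/(1.215e-08) = 26.39 Ω
Seg 2: A = πr² = π(3.8600e-05 m)² = 4.681e-09 m²
R_2 = (4.98×10^-7)(1.06)/(4.681e-09) = 112.8 Ω
Seg 3: A = πr² = π(3.8300e-05 m)² = 4.608e-09 m²
R_3 = (6.94×10^-8)(2.93)/(4.608e-09) = 44.12 Ω
R_total = R_1 + R_2 + R_3 = 183 Ω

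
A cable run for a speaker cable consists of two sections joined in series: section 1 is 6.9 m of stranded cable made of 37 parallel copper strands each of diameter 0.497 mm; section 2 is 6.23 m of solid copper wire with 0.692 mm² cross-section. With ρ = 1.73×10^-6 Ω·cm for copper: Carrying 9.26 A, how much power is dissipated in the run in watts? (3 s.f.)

ρ = 1.73×10^-6 Ω·cm = 1.73×10^-8 Ω·m
Section 1: A_strand = π(2.4850e-04)² = 1.940e-07 m²; R₁ = ρL/(N·A_s) = (1.73×10^-8)(6.9)/(37×1.940e-07) = 0.01663 Ω
Section 2: A = 0.692 mm² = 6.920e-07 m²
R₂ = (1.73×10^-8)(6.23)/(6.920e-07) = 0.1558 Ω
R = R₁ + R₂ = 0.1724 Ω
P = I²R = (9.26)² × 0.1724 = 14.8 W

14.8 W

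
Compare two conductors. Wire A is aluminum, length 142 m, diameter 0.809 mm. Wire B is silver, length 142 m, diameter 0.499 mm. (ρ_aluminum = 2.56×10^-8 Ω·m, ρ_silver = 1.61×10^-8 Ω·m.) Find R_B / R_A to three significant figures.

1.65

R ∝ ρL/d², so R_B/R_A = (ρ_B/ρ_A) × (d_A/d_B)²
= (1.61×10^-8/2.56×10^-8) × (0.809/0.499)² = 1.65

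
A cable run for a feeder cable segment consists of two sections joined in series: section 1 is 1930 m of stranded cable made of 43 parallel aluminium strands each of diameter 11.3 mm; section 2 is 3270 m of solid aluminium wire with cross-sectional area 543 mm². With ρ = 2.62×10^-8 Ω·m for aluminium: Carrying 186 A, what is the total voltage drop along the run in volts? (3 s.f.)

Section 1: A_strand = π(5.6500e-03)² = 1.003e-04 m²; R₁ = ρL/(N·A_s) = (2.62×10^-8)(1930)/(43×1.003e-04) = 0.01173 Ω
Section 2: A = 543 mm² = 5.430e-04 m²
R₂ = (2.62×10^-8)(3270)/(5.430e-04) = 0.1578 Ω
R = R₁ + R₂ = 0.1695 Ω
V = IR = 186 × 0.1695 = 31.5 V

31.5 V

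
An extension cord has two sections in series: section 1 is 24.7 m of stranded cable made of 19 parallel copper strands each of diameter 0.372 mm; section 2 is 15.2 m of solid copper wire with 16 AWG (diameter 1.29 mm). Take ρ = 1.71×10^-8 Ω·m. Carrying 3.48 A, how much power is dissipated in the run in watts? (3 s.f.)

4.89 W

Section 1: A_strand = π(1.8600e-04)² = 1.087e-07 m²; R₁ = ρL/(N·A_s) = (1.71×10^-8)(24.7)/(19×1.087e-07) = 0.2045 Ω
Section 2: A = π(1.29/2 mm)² = π(6.4500e-04 m)² = 1.307e-06 m²
R₂ = (1.71×10^-8)(15.2)/(1.307e-06) = 0.1989 Ω
R = R₁ + R₂ = 0.4034 Ω
P = I²R = (3.48)² × 0.4034 = 4.89 W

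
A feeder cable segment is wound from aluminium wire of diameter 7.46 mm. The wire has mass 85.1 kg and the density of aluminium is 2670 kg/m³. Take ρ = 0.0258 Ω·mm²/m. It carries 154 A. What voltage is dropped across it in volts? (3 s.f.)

ρ = 0.0258 Ω·mm²/m = 2.58×10^-8 Ω·m
A = π(d/2)² = π(3.7300e-03 m)² = 4.3709e-05 m²
L = m/(density·A) = 85.1/(2670×4.3709e-05) = 729.2 m
R = ρL/A = (2.58×10^-8)(729.2)/(4.3709e-05) = 0.4304 Ω
V = IR = 154 × 0.4304 = 66.3 V

66.3 V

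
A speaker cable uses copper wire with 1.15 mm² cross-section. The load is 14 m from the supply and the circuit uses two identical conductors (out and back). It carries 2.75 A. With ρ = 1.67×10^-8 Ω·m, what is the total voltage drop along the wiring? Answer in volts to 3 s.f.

A = 1.15 mm² = 1.150e-06 m²
Total conductor length (both ways) L = 2 × 14 = 28 m
R = ρL/A = (1.67×10^-8)(28)/(1.150e-06) = 0.4066 Ω
V = IR = 2.75 × 0.4066 = 1.12 V

1.12 V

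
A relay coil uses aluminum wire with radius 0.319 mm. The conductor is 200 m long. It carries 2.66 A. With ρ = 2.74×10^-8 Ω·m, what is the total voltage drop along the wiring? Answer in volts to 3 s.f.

A = πr² = π(3.1900e-04 m)² = 3.197e-07 m²
R = ρL/A = (2.74×10^-8)(200)/(3.197e-07) = 17.14 Ω
V = IR = 2.66 × 17.14 = 45.6 V

45.6 V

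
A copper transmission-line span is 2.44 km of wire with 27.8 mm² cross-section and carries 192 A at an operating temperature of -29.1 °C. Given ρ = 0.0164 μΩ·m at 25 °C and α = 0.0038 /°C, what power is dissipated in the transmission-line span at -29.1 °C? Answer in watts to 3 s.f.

ρ = 0.0164 μΩ·m = 1.64×10^-8 Ω·m
A = 27.8 mm² = 2.780e-05 m²
R₍25₎ = ρL/A = (1.64×10^-8)(2440)/(2.780e-05) = 1.439 Ω
R₍-29.1₎ = R₍25₎(1 + αΔT) = 1.439 × (1 + 0.0038×-54.1) = 1.144 Ω
P = I²R = (192)² × 1.144 = 42200 W

42200 W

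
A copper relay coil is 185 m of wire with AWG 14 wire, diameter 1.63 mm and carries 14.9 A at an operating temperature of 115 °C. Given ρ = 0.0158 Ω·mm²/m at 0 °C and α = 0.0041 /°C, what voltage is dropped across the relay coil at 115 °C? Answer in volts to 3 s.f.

ρ = 0.0158 Ω·mm²/m = 1.58×10^-8 Ω·m
A = π(1.63/2 mm)² = π(8.1500e-04 m)² = 2.087e-06 m²
R₍0₎ = ρL/A = (1.58×10^-8)(185)/(2.087e-06) = 1.401 Ω
R₍115₎ = R₍0₎(1 + αΔT) = 1.401 × (1 + 0.0041×115) = 2.061 Ω
V = IR = 14.9 × 2.061 = 30.7 V

30.7 V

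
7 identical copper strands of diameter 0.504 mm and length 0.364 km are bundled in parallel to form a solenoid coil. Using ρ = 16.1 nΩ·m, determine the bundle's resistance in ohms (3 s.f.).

ρ = 16.1 nΩ·m = 1.61×10^-8 Ω·m
A_strand = π(2.5200e-04 m)² = 1.995e-07 m²
R_strand = ρL/A = (1.61×10^-8)(364)/(1.995e-07) = 29.37 Ω
R_total = R_strand/N = 29.37/7 = 4.20 Ω

4.20 Ω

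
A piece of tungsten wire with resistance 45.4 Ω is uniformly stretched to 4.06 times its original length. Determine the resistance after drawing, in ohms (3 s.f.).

748 Ω

Volume constant ⇒ A' = A/k with k = 4.06. R' = ρ(kL)/(A/k) = k²R.
R' = 16.48 × 45.4 = 748 Ω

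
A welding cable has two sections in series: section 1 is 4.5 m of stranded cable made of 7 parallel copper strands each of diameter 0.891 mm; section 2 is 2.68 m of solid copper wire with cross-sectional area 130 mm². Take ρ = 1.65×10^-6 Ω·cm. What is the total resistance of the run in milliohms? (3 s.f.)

ρ = 1.65×10^-6 Ω·cm = 1.65×10^-8 Ω·m
Section 1: A_strand = π(4.4550e-04)² = 6.235e-07 m²; R₁ = ρL/(N·A_s) = (1.65×10^-8)(4.5)/(7×6.235e-07) = 0.01701 Ω
Section 2: A = 130 mm² = 1.300e-04 m²
R₂ = (1.65×10^-8)(2.68)/(1.300e-04) = 3.402×10^-4 Ω
R = R₁ + R₂ = 17.4 mΩ

17.4 mΩ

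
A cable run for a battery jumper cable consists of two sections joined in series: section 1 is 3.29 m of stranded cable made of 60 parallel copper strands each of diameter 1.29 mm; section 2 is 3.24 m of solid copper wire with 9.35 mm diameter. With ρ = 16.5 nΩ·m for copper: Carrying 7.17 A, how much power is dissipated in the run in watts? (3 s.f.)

ρ = 16.5 nΩ·m = 1.65×10^-8 Ω·m
Section 1: A_strand = π(6.4500e-04)² = 1.307e-06 m²; R₁ = ρL/(N·A_s) = (1.65×10^-8)(3.29)/(60×1.307e-06) = 6.922×10^-4 Ω
Section 2: A = π(d/2)² = π(4.6750e-03 m)² = 6.866e-05 m²
R₂ = (1.65×10^-8)(3.24)/(6.866e-05) = 7.786×10^-4 Ω
R = R₁ + R₂ = 0.001471 Ω
P = I²R = (7.17)² × 0.001471 = 0.0756 W

0.0756 W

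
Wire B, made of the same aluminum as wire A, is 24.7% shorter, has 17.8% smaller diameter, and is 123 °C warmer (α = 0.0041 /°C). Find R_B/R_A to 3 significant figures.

1.68

R ∝ ρL/d² with ρ ∝ (1+αΔT), so R_B/R_A = (1 − 24.7/100) × (1 − 17.8/100)⁻² × (1 + 0.0041×123)
= 0.753 × 1.48 × 1.504 = 1.68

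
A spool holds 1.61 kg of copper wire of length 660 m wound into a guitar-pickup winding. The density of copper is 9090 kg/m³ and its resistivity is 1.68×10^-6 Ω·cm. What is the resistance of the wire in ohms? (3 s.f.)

ρ = 1.68×10^-6 Ω·cm = 1.68×10^-8 Ω·m
A = m/(density·L) = 1.61/(9090×660) = 2.6836e-07 m²
R = ρL/A = (1.68×10^-8)(660)/(2.6836e-07) = 41.3 Ω

41.3 Ω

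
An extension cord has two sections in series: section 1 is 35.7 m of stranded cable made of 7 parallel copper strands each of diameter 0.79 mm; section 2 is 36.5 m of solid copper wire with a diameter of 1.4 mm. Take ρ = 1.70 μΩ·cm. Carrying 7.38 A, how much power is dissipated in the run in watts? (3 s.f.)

31.6 W

ρ = 1.70 μΩ·cm = 1.70×10^-8 Ω·m
Section 1: A_strand = π(3.9500e-04)² = 4.902e-07 m²; R₁ = ρL/(N·A_s) = (1.70×10^-8)(35.7)/(7×4.902e-07) = 0.1769 Ω
Section 2: A = π(d/2)² = π(7.0000e-04 m)² = 1.539e-06 m²
R₂ = (1.70×10^-8)(36.5)/(1.539e-06) = 0.4031 Ω
R = R₁ + R₂ = 0.58 Ω
P = I²R = (7.38)² × 0.58 = 31.6 W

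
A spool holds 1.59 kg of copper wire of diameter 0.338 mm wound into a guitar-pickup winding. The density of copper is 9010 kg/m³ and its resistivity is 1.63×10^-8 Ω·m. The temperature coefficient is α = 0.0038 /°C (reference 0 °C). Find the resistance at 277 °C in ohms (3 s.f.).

A = π(d/2)² = π(1.6900e-04 m)² = 8.9727e-08 m²
L = m/(density·A) = 1.59/(9010×8.9727e-08) = 1967 m
R = ρL/A = (1.63×10^-8)(1967)/(8.9727e-08) = 357.3 Ω
R(277 °C) = 357.3 × (1 + 0.0038×277) = 733 Ω

733 Ω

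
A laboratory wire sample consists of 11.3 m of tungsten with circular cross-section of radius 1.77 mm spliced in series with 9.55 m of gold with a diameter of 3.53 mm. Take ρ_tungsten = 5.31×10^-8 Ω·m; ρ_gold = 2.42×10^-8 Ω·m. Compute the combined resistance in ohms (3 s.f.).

0.0846 Ω

Segment 1: A = πr² = π(1.7700e-03 m)² = 9.842e-06 m²
R₁ = ρL/A = (5.31×10^-8)(11.3)/(9.842e-06) = 0.06096 Ω
Segment 2: A = π(d/2)² = π(1.7650e-03 m)² = 9.787e-06 m²
R₂ = (2.42×10^-8)(9.55)/(9.787e-06) = 0.02361 Ω
R = R₁ + R₂ = 0.0846 Ω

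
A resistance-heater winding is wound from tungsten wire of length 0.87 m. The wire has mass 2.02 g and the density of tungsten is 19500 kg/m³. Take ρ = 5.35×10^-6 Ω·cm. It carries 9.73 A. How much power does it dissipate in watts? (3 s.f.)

37.0 W

ρ = 5.35×10^-6 Ω·cm = 5.35×10^-8 Ω·m
A = m/(density·L) = 0.00202/(19500×0.87) = 1.1907e-07 m²
R = ρL/A = (5.35×10^-8)(0.87)/(1.1907e-07) = 0.3909 Ω
P = I²R = (9.73)² × 0.3909 = 37.0 W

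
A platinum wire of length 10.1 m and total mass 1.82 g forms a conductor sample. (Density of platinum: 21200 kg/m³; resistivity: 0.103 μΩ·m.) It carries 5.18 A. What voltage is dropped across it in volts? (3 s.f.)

ρ = 0.103 μΩ·m = 1.03×10^-7 Ω·m
A = m/(density·L) = 0.00182/(21200×10.1) = 8.4999e-09 m²
R = ρL/A = (1.03×10^-7)(10.1)/(8.4999e-09) = 122.4 Ω
V = IR = 5.18 × 122.4 = 634 V

634 V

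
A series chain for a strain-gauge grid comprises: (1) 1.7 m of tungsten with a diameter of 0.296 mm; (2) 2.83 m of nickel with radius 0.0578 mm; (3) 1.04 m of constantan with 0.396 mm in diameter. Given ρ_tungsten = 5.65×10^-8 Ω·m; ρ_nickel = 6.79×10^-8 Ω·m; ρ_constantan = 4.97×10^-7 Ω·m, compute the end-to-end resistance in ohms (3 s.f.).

Seg 1: A = π(d/2)² = π(1.4800e-04 m)² = 6.881e-08 m²
R_1 = (5.65×10^-8)(1.7)/(6.881e-08) = 1.396 Ω
Seg 2: A = πr² = π(5.7800e-05 m)² = 1.050e-08 m²
R_2 = (6.79×10^-8)(2.83)/(1.050e-08) = 18.31 Ω
Seg 3: A = π(d/2)² = π(1.9800e-04 m)² = 1.232e-07 m²
R_3 = (4.97×10^-7)(1.04)/(1.232e-07) = 4.197 Ω
R_total = R_1 + R_2 + R_3 = 23.9 Ω

23.9 Ω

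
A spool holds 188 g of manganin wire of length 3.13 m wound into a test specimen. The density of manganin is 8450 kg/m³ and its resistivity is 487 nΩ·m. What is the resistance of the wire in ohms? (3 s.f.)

ρ = 487 nΩ·m = 4.87×10^-7 Ω·m
A = m/(density·L) = 0.188/(8450×3.13) = 7.1082e-06 m²
R = ρL/A = (4.87×10^-7)(3.13)/(7.1082e-06) = 0.214 Ω

0.214 Ω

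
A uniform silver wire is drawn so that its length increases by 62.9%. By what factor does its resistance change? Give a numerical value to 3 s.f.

2.65

k = 1 + 62.9/100 = 1.629; volume constant ⇒ A' = A/k, so R' = k²R.
Factor = 2.65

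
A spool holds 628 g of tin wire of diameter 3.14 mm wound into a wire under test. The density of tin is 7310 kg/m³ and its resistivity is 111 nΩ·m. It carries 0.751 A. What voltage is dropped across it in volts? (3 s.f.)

0.119 V

ρ = 111 nΩ·m = 1.11×10^-7 Ω·m
A = π(d/2)² = π(1.5700e-03 m)² = 7.7437e-06 m²
L = m/(density·A) = 0.628/(7310×7.7437e-06) = 11.09 m
R = ρL/A = (1.11×10^-7)(11.09)/(7.7437e-06) = 0.159 Ω
V = IR = 0.751 × 0.159 = 0.119 V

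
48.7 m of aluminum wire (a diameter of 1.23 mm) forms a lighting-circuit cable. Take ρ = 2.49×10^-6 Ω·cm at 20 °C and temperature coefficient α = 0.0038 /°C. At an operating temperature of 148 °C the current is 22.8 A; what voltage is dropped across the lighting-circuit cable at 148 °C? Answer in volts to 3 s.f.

ρ = 2.49×10^-6 Ω·cm = 2.49×10^-8 Ω·m
A = π(d/2)² = π(6.1500e-04 m)² = 1.188e-06 m²
R₍20₎ = ρL/A = (2.49×10^-8)(48.7)/(1.188e-06) = 1.021 Ω
R₍148₎ = R₍20₎(1 + αΔT) = 1.021 × (1 + 0.0038×128) = 1.517 Ω
V = IR = 22.8 × 1.517 = 34.6 V

34.6 V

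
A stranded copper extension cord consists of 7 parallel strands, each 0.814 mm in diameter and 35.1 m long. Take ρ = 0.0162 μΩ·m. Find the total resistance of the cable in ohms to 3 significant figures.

0.156 Ω

ρ = 0.0162 μΩ·m = 1.62×10^-8 Ω·m
A_strand = π(4.0700e-04 m)² = 5.204e-07 m²
R_strand = ρL/A = (1.62×10^-8)(35.1)/(5.204e-07) = 1.093 Ω
R_total = R_strand/N = 1.093/7 = 0.156 Ω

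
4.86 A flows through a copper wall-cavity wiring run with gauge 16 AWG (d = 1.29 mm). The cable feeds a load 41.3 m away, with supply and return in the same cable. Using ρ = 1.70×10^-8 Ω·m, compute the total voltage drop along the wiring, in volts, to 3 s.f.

5.22 V

A = π(1.29/2 mm)² = π(6.4500e-04 m)² = 1.307e-06 m²
Total conductor length (both ways) L = 2 × 41.3 = 82.6 m
R = ρL/A = (1.70×10^-8)(82.6)/(1.307e-06) = 1.074 Ω
V = IR = 4.86 × 1.074 = 5.22 V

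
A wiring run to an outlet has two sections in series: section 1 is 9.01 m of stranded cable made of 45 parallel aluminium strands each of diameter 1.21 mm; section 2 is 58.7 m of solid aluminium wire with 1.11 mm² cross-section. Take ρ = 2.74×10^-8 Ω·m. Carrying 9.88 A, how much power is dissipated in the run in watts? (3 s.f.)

142 W

Section 1: A_strand = π(6.0500e-04)² = 1.150e-06 m²; R₁ = ρL/(N·A_s) = (2.74×10^-8)(9.01)/(45×1.150e-06) = 0.004771 Ω
Section 2: A = 1.11 mm² = 1.110e-06 m²
R₂ = (2.74×10^-8)(58.7)/(1.110e-06) = 1.449 Ω
R = R₁ + R₂ = 1.454 Ω
P = I²R = (9.88)² × 1.454 = 142 W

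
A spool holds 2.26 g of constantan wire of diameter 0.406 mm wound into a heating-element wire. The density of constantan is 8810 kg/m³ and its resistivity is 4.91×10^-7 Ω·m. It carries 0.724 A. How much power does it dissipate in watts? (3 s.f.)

A = π(d/2)² = π(2.0300e-04 m)² = 1.2946e-07 m²
L = m/(density·A) = 0.00226/(8810×1.2946e-07) = 1.981 m
R = ρL/A = (4.91×10^-7)(1.981)/(1.2946e-07) = 7.515 Ω
P = I²R = (0.724)² × 7.515 = 3.94 W

3.94 W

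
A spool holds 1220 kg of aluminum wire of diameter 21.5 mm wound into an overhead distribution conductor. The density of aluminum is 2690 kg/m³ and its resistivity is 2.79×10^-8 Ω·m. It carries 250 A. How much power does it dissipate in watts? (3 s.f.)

6000 W

A = π(d/2)² = π(1.0750e-02 m)² = 3.6305e-04 m²
L = m/(density·A) = 1220/(2690×3.6305e-04) = 1249 m
R = ρL/A = (2.79×10^-8)(1249)/(3.6305e-04) = 0.096 Ω
P = I²R = (250)² × 0.096 = 6000 W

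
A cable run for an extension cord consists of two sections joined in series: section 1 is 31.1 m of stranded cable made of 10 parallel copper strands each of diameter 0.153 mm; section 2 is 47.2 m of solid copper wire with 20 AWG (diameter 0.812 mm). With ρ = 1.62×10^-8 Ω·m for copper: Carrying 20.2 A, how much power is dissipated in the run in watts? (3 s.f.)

Section 1: A_strand = π(7.6500e-05)² = 1.839e-08 m²; R₁ = ρL/(N·A_s) = (1.62×10^-8)(31.1)/(10×1.839e-08) = 2.74 Ω
Section 2: A = π(0.812/2 mm)² = π(4.0600e-04 m)² = 5.178e-07 m²
R₂ = (1.62×10^-8)(47.2)/(5.178e-07) = 1.477 Ω
R = R₁ + R₂ = 4.217 Ω
P = I²R = (20.2)² × 4.217 = 1720 W

1720 W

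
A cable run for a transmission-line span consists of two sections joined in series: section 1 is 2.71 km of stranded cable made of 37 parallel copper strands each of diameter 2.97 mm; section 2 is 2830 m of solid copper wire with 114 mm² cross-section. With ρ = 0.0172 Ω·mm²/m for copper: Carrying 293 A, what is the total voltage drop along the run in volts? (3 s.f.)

178 V

ρ = 0.0172 Ω·mm²/m = 1.72×10^-8 Ω·m
Section 1: A_strand = π(1.4850e-03)² = 6.928e-06 m²; R₁ = ρL/(N·A_s) = (1.72×10^-8)(2710)/(37×6.928e-06) = 0.1818 Ω
Section 2: A = 114 mm² = 1.140e-04 m²
R₂ = (1.72×10^-8)(2830)/(1.140e-04) = 0.427 Ω
R = R₁ + R₂ = 0.6088 Ω
V = IR = 293 × 0.6088 = 178 V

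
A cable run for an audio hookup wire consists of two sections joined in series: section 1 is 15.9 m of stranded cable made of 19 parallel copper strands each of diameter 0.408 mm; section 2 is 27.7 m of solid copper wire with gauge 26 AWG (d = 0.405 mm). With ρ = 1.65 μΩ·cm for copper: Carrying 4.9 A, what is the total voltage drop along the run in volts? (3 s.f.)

ρ = 1.65 μΩ·cm = 1.65×10^-8 Ω·m
Section 1: A_strand = π(2.0400e-04)² = 1.307e-07 m²; R₁ = ρL/(N·A_s) = (1.65×10^-8)(15.9)/(19×1.307e-07) = 0.1056 Ω
Section 2: A = π(0.405/2 mm)² = π(2.0250e-04 m)² = 1.288e-07 m²
R₂ = (1.65×10^-8)(27.7)/(1.288e-07) = 3.548 Ω
R = R₁ + R₂ = 3.653 Ω
V = IR = 4.9 × 3.653 = 17.9 V

17.9 V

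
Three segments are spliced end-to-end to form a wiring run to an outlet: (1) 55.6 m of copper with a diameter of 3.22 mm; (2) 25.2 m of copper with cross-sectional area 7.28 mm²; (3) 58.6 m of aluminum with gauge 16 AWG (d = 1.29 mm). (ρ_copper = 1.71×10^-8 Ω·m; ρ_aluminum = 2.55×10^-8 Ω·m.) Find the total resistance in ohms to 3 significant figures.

Seg 1: A = π(d/2)² = π(1.6100e-03 m)² = 8.143e-06 m²
R_1 = (1.71×10^-8)(55.6)/(8.143e-06) = 0.1168 Ω
Seg 2: A = 7.28 mm² = 7.280e-06 m²
R_2 = (1.71×10^-8)(25.2)/(7.280e-06) = 0.05919 Ω
Seg 3: A = π(1.29/2 mm)² = π(6.4500e-04 m)² = 1.307e-06 m²
R_3 = (2.55×10^-8)(58.6)/(1.307e-06) = 1.143 Ω
R_total = R_1 + R_2 + R_3 = 1.32 Ω

1.32 Ω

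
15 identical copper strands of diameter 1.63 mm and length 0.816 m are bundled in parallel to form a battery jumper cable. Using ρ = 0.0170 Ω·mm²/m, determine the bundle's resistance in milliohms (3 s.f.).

ρ = 0.0170 Ω·mm²/m = 1.70×10^-8 Ω·m
A_strand = π(8.1500e-04 m)² = 2.087e-06 m²
R_strand = ρL/A = (1.70×10^-8)(0.816)/(2.087e-06) = 0.006648 Ω
R_total = R_strand/N = 0.006648/15 = 0.443 mΩ

0.443 mΩ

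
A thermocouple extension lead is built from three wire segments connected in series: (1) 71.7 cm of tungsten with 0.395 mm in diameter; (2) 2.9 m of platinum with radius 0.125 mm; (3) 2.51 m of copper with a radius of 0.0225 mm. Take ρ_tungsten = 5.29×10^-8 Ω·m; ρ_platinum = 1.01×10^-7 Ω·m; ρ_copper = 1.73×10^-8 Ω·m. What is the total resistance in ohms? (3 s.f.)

Seg 1: A = π(d/2)² = π(1.9750e-04 m)² = 1.225e-07 m²
R_1 = (5.29×10^-8)(0.717)/(1.225e-07) = 0.3095 Ω
Seg 2: A = πr² = π(1.2500e-04 m)² = 4.909e-08 m²
R_2 = (1.01×10^-7)(2.9)/(4.909e-08) = 5.967 Ω
Seg 3: A = πr² = π(2.2500e-05 m)² = 1.590e-09 m²
R_3 = (1.73×10^-8)(2.51)/(1.590e-09) = 27.3 Ω
R_total = R_1 + R_2 + R_3 = 33.6 Ω

33.6 Ω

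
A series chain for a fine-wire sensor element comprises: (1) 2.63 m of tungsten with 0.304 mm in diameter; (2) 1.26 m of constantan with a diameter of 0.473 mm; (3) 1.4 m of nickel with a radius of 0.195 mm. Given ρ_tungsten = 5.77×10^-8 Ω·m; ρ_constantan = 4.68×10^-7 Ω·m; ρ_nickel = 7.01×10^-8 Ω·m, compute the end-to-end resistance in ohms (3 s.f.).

6.27 Ω

Seg 1: A = π(d/2)² = π(1.5200e-04 m)² = 7.258e-08 m²
R_1 = (5.77×10^-8)(2.63)/(7.258e-08) = 2.091 Ω
Seg 2: A = π(d/2)² = π(2.3650e-04 m)² = 1.757e-07 m²
R_2 = (4.68×10^-7)(1.26)/(1.757e-07) = 3.356 Ω
Seg 3: A = πr² = π(1.9500e-04 m)² = 1.195e-07 m²
R_3 = (7.01×10^-8)(1.4)/(1.195e-07) = 0.8215 Ω
R_total = R_1 + R_2 + R_3 = 6.27 Ω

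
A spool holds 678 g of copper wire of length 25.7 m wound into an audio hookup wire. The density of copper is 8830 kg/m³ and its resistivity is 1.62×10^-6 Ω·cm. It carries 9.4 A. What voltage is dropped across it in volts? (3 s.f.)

ρ = 1.62×10^-6 Ω·cm = 1.62×10^-8 Ω·m
A = m/(density·L) = 0.678/(8830×25.7) = 2.9877e-06 m²
R = ρL/A = (1.62×10^-8)(25.7)/(2.9877e-06) = 0.1394 Ω
V = IR = 9.4 × 0.1394 = 1.31 V

1.31 V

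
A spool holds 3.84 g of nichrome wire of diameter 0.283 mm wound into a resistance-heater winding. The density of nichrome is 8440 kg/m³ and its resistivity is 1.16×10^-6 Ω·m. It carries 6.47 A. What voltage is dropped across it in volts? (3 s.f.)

A = π(d/2)² = π(1.4150e-04 m)² = 6.2902e-08 m²
L = m/(density·A) = 0.00384/(8440×6.2902e-08) = 7.233 m
R = ρL/A = (1.16×10^-6)(7.233)/(6.2902e-08) = 133.4 Ω
V = IR = 6.47 × 133.4 = 863 V

863 V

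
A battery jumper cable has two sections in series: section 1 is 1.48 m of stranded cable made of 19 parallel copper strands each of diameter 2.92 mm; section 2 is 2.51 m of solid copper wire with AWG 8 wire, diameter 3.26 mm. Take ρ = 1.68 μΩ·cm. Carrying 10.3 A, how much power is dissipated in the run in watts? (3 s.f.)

0.557 W

ρ = 1.68 μΩ·cm = 1.68×10^-8 Ω·m
Section 1: A_strand = π(1.4600e-03)² = 6.697e-06 m²; R₁ = ρL/(N·A_s) = (1.68×10^-8)(1.48)/(19×6.697e-06) = 1.954×10^-4 Ω
Section 2: A = π(3.26/2 mm)² = π(1.6300e-03 m)² = 8.347e-06 m²
R₂ = (1.68×10^-8)(2.51)/(8.347e-06) = 0.005052 Ω
R = R₁ + R₂ = 0.005247 Ω
P = I²R = (10.3)² × 0.005247 = 0.557 W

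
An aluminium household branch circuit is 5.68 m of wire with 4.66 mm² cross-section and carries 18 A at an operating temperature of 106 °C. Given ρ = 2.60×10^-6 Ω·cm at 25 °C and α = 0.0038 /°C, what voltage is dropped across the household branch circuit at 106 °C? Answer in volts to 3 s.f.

ρ = 2.60×10^-6 Ω·cm = 2.60×10^-8 Ω·m
A = 4.66 mm² = 4.660e-06 m²
R₍25₎ = ρL/A = (2.60×10^-8)(5.68)/(4.660e-06) = 0.03169 Ω
R₍106₎ = R₍25₎(1 + αΔT) = 0.03169 × (1 + 0.0038×81) = 0.04145 Ω
V = IR = 18 × 0.04145 = 0.746 V

0.746 V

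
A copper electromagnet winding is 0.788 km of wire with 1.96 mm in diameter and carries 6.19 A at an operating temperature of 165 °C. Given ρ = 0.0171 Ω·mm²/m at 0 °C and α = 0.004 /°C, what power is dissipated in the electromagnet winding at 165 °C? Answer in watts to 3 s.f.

284 W

ρ = 0.0171 Ω·mm²/m = 1.71×10^-8 Ω·m
A = π(d/2)² = π(9.8000e-04 m)² = 3.017e-06 m²
R₍0₎ = ρL/A = (1.71×10^-8)(788)/(3.017e-06) = 4.466 Ω
R₍165₎ = R₍0₎(1 + αΔT) = 4.466 × (1 + 0.004×165) = 7.414 Ω
P = I²R = (6.19)² × 7.414 = 284 W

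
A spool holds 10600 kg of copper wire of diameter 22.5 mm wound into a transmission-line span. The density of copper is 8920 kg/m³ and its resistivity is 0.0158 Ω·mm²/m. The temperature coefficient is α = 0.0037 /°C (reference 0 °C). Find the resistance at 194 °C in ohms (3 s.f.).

0.204 Ω

ρ = 0.0158 Ω·mm²/m = 1.58×10^-8 Ω·m
A = π(d/2)² = π(1.1250e-02 m)² = 3.9761e-04 m²
L = m/(density·A) = 10600/(8920×3.9761e-04) = 2989 m
R = ρL/A = (1.58×10^-8)(2989)/(3.9761e-04) = 0.1188 Ω
R(194 °C) = 0.1188 × (1 + 0.0037×194) = 0.204 Ω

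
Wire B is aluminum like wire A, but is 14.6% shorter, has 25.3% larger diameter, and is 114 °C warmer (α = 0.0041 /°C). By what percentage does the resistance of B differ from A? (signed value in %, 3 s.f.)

-20.2%

R ∝ ρL/d² with ρ ∝ (1+αΔT), so R_B/R_A = (1 − 14.6/100) × (1 + 25.3/100)⁻² × (1 + 0.0041×114)
= 0.854 × 0.6369 × 1.467 = 0.7982
(R_B − R_A)/R_A = 0.7982 − 1 = -20.2%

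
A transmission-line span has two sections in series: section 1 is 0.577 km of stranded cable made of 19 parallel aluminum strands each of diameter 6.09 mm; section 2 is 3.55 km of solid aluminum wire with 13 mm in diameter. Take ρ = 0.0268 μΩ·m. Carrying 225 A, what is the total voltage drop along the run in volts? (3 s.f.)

168 V

ρ = 0.0268 μΩ·m = 2.68×10^-8 Ω·m
Section 1: A_strand = π(3.0450e-03)² = 2.913e-05 m²; R₁ = ρL/(N·A_s) = (2.68×10^-8)(577)/(19×2.913e-05) = 0.02794 Ω
Section 2: A = π(d/2)² = π(6.5000e-03 m)² = 1.327e-04 m²
R₂ = (2.68×10^-8)(3550)/(1.327e-04) = 0.7168 Ω
R = R₁ + R₂ = 0.7447 Ω
V = IR = 225 × 0.7447 = 168 V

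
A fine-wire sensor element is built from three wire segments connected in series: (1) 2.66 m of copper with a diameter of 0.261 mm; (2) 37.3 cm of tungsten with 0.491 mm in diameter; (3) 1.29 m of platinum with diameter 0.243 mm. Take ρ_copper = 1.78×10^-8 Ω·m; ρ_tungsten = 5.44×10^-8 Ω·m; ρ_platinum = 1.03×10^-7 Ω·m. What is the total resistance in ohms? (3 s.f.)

3.86 Ω

Seg 1: A = π(d/2)² = π(1.3050e-04 m)² = 5.350e-08 m²
R_1 = (1.78×10^-8)(2.66)/(5.350e-08) = 0.885 Ω
Seg 2: A = π(d/2)² = π(2.4550e-04 m)² = 1.893e-07 m²
R_2 = (5.44×10^-8)(0.373)/(1.893e-07) = 0.1072 Ω
Seg 3: A = π(d/2)² = π(1.2150e-04 m)² = 4.638e-08 m²
R_3 = (1.03×10^-7)(1.29)/(4.638e-08) = 2.865 Ω
R_total = R_1 + R_2 + R_3 = 3.86 Ω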